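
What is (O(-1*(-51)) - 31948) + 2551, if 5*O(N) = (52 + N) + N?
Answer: -146831/5 ≈ -29366.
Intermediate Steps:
O(N) = 52/5 + 2*N/5 (O(N) = ((52 + N) + N)/5 = (52 + 2*N)/5 = 52/5 + 2*N/5)
(O(-1*(-51)) - 31948) + 2551 = ((52/5 + 2*(-1*(-51))/5) - 31948) + 2551 = ((52/5 + (⅖)*51) - 31948) + 2551 = ((52/5 + 102/5) - 31948) + 2551 = (154/5 - 31948) + 2551 = -159586/5 + 2551 = -146831/5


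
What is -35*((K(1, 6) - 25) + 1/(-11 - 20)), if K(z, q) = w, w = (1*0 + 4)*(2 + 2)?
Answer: 9800/31 ≈ 316.13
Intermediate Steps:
w = 16 (w = (0 + 4)*4 = 4*4 = 16)
K(z, q) = 16
-35*((K(1, 6) - 25) + 1/(-11 - 20)) = -35*((16 - 25) + 1/(-11 - 20)) = -35*(-9 + 1/(-31)) = -35*(-9 - 1/31) = -35*(-280/31) = 9800/31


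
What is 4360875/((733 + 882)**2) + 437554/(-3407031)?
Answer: 548655881219/355452137199 ≈ 1.5435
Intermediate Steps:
4360875/((733 + 882)**2) + 437554/(-3407031) = 4360875/(1615**2) + 437554*(-1/3407031) = 4360875/2608225 - 437554/3407031 = 4360875*(1/2608225) - 437554/3407031 = 174435/104329 - 437554/3407031 = 548655881219/355452137199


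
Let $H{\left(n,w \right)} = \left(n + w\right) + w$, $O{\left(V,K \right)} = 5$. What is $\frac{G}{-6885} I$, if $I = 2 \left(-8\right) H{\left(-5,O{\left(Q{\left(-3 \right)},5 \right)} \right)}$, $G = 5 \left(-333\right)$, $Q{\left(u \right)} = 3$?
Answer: $- \frac{2960}{153} \approx -19.346$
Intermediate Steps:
$G = -1665$
$H{\left(n,w \right)} = n + 2 w$
$I = -80$ ($I = 2 \left(-8\right) \left(-5 + 2 \cdot 5\right) = - 16 \left(-5 + 10\right) = \left(-16\right) 5 = -80$)
$\frac{G}{-6885} I = - \frac{1665}{-6885} \left(-80\right) = \left(-1665\right) \left(- \frac{1}{6885}\right) \left(-80\right) = \frac{37}{153} \left(-80\right) = - \frac{2960}{153}$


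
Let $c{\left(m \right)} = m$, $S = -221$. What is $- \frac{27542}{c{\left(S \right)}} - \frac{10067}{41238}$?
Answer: $\frac{1133552189}{9113598} \approx 124.38$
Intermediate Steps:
$- \frac{27542}{c{\left(S \right)}} - \frac{10067}{41238} = - \frac{27542}{-221} - \frac{10067}{41238} = \left(-27542\right) \left(- \frac{1}{221}\right) - \frac{10067}{41238} = \frac{27542}{221} - \frac{10067}{41238} = \frac{1133552189}{9113598}$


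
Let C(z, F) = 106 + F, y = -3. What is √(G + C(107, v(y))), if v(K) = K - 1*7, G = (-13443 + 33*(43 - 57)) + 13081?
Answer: 2*I*√182 ≈ 26.981*I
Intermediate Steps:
G = -824 (G = (-13443 + 33*(-14)) + 13081 = (-13443 - 462) + 13081 = -13905 + 13081 = -824)
v(K) = -7 + K (v(K) = K - 7 = -7 + K)
√(G + C(107, v(y))) = √(-824 + (106 + (-7 - 3))) = √(-824 + (106 - 10)) = √(-824 + 96) = √(-728) = 2*I*√182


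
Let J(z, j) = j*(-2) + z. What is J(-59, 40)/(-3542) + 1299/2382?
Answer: 411013/703087 ≈ 0.58458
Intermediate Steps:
J(z, j) = z - 2*j (J(z, j) = -2*j + z = z - 2*j)
J(-59, 40)/(-3542) + 1299/2382 = (-59 - 2*40)/(-3542) + 1299/2382 = (-59 - 80)*(-1/3542) + 1299*(1/2382) = -139*(-1/3542) + 433/794 = 139/3542 + 433/794 = 411013/703087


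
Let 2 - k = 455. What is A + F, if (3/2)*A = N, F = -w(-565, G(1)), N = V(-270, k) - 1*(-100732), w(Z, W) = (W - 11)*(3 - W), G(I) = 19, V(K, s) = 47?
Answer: 67314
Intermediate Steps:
k = -453 (k = 2 - 1*455 = 2 - 455 = -453)
w(Z, W) = (-11 + W)*(3 - W)
N = 100779 (N = 47 - 1*(-100732) = 47 + 100732 = 100779)
F = 128 (F = -(-33 - 1*19² + 14*19) = -(-33 - 1*361 + 266) = -(-33 - 361 + 266) = -1*(-128) = 128)
A = 67186 (A = (⅔)*100779 = 67186)
A + F = 67186 + 128 = 67314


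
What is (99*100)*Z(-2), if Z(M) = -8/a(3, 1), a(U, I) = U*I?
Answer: -26400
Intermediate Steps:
a(U, I) = I*U
Z(M) = -8/3 (Z(M) = -8/(1*3) = -8/3)
(99*100)*Z(-2) = (99*100)*(-8/3) = 9900*(-8/3) = -26400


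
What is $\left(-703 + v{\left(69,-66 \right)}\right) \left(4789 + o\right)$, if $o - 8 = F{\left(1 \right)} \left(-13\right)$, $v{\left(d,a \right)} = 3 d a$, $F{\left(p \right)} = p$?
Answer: $-68722160$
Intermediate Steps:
$v{\left(d,a \right)} = 3 a d$
$o = -5$ ($o = 8 + 1 \left(-13\right) = 8 - 13 = -5$)
$\left(-703 + v{\left(69,-66 \right)}\right) \left(4789 + o\right) = \left(-703 + 3 \left(-66\right) 69\right) \left(4789 - 5\right) = \left(-703 - 13662\right) 4784 = \left(-14365\right) 4784 = -68722160$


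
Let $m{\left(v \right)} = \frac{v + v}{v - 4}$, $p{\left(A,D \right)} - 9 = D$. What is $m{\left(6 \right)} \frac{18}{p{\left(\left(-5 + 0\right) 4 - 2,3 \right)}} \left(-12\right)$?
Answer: $-108$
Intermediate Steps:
$p{\left(A,D \right)} = 9 + D$
$m{\left(v \right)} = \frac{2 v}{-4 + v}$
$m{\left(6 \right)} \frac{18}{p{\left(\left(-5 + 0\right) 4 - 2,3 \right)}} \left(-12\right) = 2 \cdot 6 \frac{1}{-4 + 6} \frac{18}{9 + 3} \left(-12\right) = 2 \cdot 6 \cdot \frac{1}{2} \cdot \frac{18}{12} \left(-12\right) = 2 \cdot 6 \cdot \frac{1}{2} \cdot 18 \cdot \frac{1}{12} \left(-12\right) = 6 \cdot \frac{3}{2} \left(-12\right) = 9 \left(-12\right) = -108$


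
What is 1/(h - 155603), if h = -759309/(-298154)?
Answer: -298154/46392897553 ≈ -6.4267e-6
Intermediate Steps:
h = 759309/298154 (h = -759309*(-1/298154) = 759309/298154 ≈ 2.5467)
1/(h - 155603) = 1/(759309/298154 - 155603) = 1/(-46392897553/298154) = -298154/46392897553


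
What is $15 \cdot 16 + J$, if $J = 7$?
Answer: $247$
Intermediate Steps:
$15 \cdot 16 + J = 15 \cdot 16 + 7 = 240 + 7 = 247$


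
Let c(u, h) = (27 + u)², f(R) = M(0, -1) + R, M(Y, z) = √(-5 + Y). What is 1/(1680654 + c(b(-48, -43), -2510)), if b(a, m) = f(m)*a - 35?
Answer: I/(2*(98688*√5 + 2948135*I)) ≈ 1.6865e-7 + 1.2624e-8*I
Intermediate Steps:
f(R) = R + I*√5 (f(R) = √(-5 + 0) + R = √(-5) + R = I*√5 + R = R + I*√5)
b(a, m) = -35 + a*(m + I*√5) (b(a, m) = (m + I*√5)*a - 35 = a*(m + I*√5) - 35 = -35 + a*(m + I*√5))
1/(1680654 + c(b(-48, -43), -2510)) = 1/(1680654 + (27 + (-35 - 48*(-43 + I*√5)))²) = 1/(1680654 + (27 + (-35 + (2064 - 48*I*√5)))²) = 1/(1680654 + (27 + (2029 - 48*I*√5))²) = 1/(1680654 + (2056 - 48*I*√5)²)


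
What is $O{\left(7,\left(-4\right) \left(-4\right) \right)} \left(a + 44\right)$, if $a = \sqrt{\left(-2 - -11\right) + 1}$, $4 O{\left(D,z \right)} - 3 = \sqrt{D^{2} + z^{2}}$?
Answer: $\frac{\left(3 + \sqrt{305}\right) \left(44 + \sqrt{10}\right)}{4} \approx 241.29$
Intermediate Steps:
$O{\left(D,z \right)} = \frac{3}{4} + \frac{\sqrt{D^{2} + z^{2}}}{4}$
$a = \sqrt{10}$ ($a = \sqrt{\left(-2 + 11\right) + 1} = \sqrt{9 + 1} = \sqrt{10} \approx 3.1623$)
$O{\left(7,\left(-4\right) \left(-4\right) \right)} \left(a + 44\right) = \left(\frac{3}{4} + \frac{\sqrt{7^{2} + \left(\left(-4\right) \left(-4\right)\right)^{2}}}{4}\right) \left(\sqrt{10} + 44\right) = \left(\frac{3}{4} + \frac{\sqrt{49 + 16^{2}}}{4}\right) \left(44 + \sqrt{10}\right) = \left(\frac{3}{4} + \frac{\sqrt{49 + 256}}{4}\right) \left(44 + \sqrt{10}\right) = \left(\frac{3}{4} + \frac{\sqrt{305}}{4}\right) \left(44 + \sqrt{10}\right) = \left(44 + \sqrt{10}\right) \left(\frac{3}{4} + \frac{\sqrt{305}}{4}\right)$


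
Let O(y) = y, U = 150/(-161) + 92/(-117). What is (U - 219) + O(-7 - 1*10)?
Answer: -4477894/18837 ≈ -237.72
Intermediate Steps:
U = -32362/18837 (U = 150*(-1/161) + 92*(-1/117) = -150/161 - 92/117 = -32362/18837 ≈ -1.7180)
(U - 219) + O(-7 - 1*10) = (-32362/18837 - 219) + (-7 - 1*10) = -4157665/18837 + (-7 - 10) = -4157665/18837 - 17 = -4477894/18837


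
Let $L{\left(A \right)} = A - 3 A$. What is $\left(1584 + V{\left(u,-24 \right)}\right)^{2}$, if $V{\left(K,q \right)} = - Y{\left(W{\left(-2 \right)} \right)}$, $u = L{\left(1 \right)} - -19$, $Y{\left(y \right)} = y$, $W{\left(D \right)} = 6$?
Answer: $2490084$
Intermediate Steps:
$L{\left(A \right)} = - 2 A$
$u = 17$ ($u = \left(-2\right) 1 - -19 = -2 + 19 = 17$)
$V{\left(K,q \right)} = -6$ ($V{\left(K,q \right)} = \left(-1\right) 6 = -6$)
$\left(1584 + V{\left(u,-24 \right)}\right)^{2} = \left(1584 - 6\right)^{2} = 1578^{2} = 2490084$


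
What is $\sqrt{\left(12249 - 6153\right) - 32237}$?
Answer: $i \sqrt{26141} \approx 161.68 i$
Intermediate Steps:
$\sqrt{\left(12249 - 6153\right) - 32237} = \sqrt{6096 - 32237} = \sqrt{-26141} = i \sqrt{26141}$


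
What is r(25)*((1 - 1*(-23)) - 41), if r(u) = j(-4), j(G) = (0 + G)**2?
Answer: -272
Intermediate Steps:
j(G) = G**2
r(u) = 16 (r(u) = (-4)**2 = 16)
r(25)*((1 - 1*(-23)) - 41) = 16*((1 - 1*(-23)) - 41) = 16*((1 + 23) - 41) = 16*(24 - 41) = 16*(-17) = -272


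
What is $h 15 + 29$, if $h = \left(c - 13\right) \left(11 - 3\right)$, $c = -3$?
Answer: $-1891$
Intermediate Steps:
$h = -128$ ($h = \left(-3 - 13\right) \left(11 - 3\right) = \left(-16\right) 8 = -128$)
$h 15 + 29 = \left(-128\right) 15 + 29 = -1920 + 29 = -1891$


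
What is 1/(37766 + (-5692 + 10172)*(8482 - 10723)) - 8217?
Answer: -82185727339/10001914 ≈ -8217.0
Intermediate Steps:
1/(37766 + (-5692 + 10172)*(8482 - 10723)) - 8217 = 1/(37766 + 4480*(-2241)) - 8217 = 1/(37766 - 10039680) - 8217 = 1/(-10001914) - 8217 = -1/10001914 - 8217 = -82185727339/10001914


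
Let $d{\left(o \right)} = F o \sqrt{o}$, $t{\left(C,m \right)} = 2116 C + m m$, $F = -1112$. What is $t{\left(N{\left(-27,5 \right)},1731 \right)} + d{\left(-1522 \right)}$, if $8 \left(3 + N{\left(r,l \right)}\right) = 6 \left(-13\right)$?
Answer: $2969382 + 1692464 i \sqrt{1522} \approx 2.9694 \cdot 10^{6} + 6.6028 \cdot 10^{7} i$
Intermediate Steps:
$N{\left(r,l \right)} = - \frac{51}{4}$ ($N{\left(r,l \right)} = -3 + \frac{6 \left(-13\right)}{8} = -3 + \frac{1}{8} \left(-78\right) = -3 - \frac{39}{4} = - \frac{51}{4}$)
$t{\left(C,m \right)} = m^{2} + 2116 C$ ($t{\left(C,m \right)} = 2116 C + m^{2} = m^{2} + 2116 C$)
$d{\left(o \right)} = - 1112 o^{\frac{3}{2}}$ ($d{\left(o \right)} = - 1112 o \sqrt{o} = - 1112 o^{\frac{3}{2}}$)
$t{\left(N{\left(-27,5 \right)},1731 \right)} + d{\left(-1522 \right)} = \left(1731^{2} + 2116 \left(- \frac{51}{4}\right)\right) - 1112 \left(-1522\right)^{\frac{3}{2}} = \left(2996361 - 26979\right) - 1112 \left(- 1522 i \sqrt{1522}\right) = 2969382 + 1692464 i \sqrt{1522}$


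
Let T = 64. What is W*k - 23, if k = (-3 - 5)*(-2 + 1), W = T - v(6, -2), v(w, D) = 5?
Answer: 449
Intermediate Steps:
W = 59 (W = 64 - 1*5 = 64 - 5 = 59)
k = 8 (k = -8*(-1) = 8)
W*k - 23 = 59*8 - 23 = 472 - 23 = 449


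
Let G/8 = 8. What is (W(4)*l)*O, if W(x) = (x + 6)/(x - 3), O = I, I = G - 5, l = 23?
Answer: 13570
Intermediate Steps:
G = 64 (G = 8*8 = 64)
I = 59 (I = 64 - 5 = 59)
O = 59
W(x) = (6 + x)/(-3 + x)
(W(4)*l)*O = (((6 + 4)/(-3 + 4))*23)*59 = ((10/1)*23)*59 = ((1*10)*23)*59 = (10*23)*59 = 230*59 = 13570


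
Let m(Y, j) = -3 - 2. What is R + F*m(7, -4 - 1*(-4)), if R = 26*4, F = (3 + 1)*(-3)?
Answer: 164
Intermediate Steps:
m(Y, j) = -5
F = -12 (F = 4*(-3) = -12)
R = 104
R + F*m(7, -4 - 1*(-4)) = 104 - 12*(-5) = 104 + 60 = 164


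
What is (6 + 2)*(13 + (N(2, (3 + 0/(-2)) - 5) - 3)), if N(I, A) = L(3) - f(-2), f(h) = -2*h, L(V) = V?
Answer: 72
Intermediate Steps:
N(I, A) = -1 (N(I, A) = 3 - (-2)*(-2) = 3 - 1*4 = 3 - 4 = -1)
(6 + 2)*(13 + (N(2, (3 + 0/(-2)) - 5) - 3)) = (6 + 2)*(13 + (-1 - 3)) = 8*(13 - 4) = 8*9 = 72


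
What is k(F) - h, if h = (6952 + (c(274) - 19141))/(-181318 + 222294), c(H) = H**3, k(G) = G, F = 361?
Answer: -5766299/40976 ≈ -140.72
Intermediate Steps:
h = 20558635/40976 (h = (6952 + (274**3 - 19141))/(-181318 + 222294) = (6952 + (20570824 - 19141))/40976 = (6952 + 20551683)*(1/40976) = 20558635*(1/40976) = 20558635/40976 ≈ 501.72)
k(F) - h = 361 - 1*20558635/40976 = 361 - 20558635/40976 = -5766299/40976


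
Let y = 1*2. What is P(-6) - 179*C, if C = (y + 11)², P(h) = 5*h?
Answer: -30281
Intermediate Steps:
y = 2
C = 169 (C = (2 + 11)² = 13² = 169)
P(-6) - 179*C = 5*(-6) - 179*169 = -30 - 30251 = -30281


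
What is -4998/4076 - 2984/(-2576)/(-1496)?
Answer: -602279231/490864528 ≈ -1.2270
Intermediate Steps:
-4998/4076 - 2984/(-2576)/(-1496) = -4998*1/4076 - 2984*(-1/2576)*(-1/1496) = -2499/2038 + (373/322)*(-1/1496) = -2499/2038 - 373/481712 = -602279231/490864528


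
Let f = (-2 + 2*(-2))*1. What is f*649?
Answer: -3894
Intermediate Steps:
f = -6 (f = (-2 - 4)*1 = -6*1 = -6)
f*649 = -6*649 = -3894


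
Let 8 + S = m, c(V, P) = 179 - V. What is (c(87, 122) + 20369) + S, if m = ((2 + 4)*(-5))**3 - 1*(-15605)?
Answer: 9058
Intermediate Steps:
m = -11395 (m = (6*(-5))**3 + 15605 = (-30)**3 + 15605 = -27000 + 15605 = -11395)
S = -11403 (S = -8 - 11395 = -11403)
(c(87, 122) + 20369) + S = ((179 - 1*87) + 20369) - 11403 = ((179 - 87) + 20369) - 11403 = (92 + 20369) - 11403 = 20461 - 11403 = 9058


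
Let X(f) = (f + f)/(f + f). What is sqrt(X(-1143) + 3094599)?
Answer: 10*sqrt(30946) ≈ 1759.1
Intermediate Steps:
X(f) = 1 (X(f) = (2*f)/((2*f)) = (2*f)*(1/(2*f)) = 1)
sqrt(X(-1143) + 3094599) = sqrt(1 + 3094599) = sqrt(3094600) = 10*sqrt(30946)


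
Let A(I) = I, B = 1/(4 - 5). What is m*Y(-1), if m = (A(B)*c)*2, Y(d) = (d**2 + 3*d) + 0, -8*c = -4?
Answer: 2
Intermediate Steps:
c = 1/2 (c = -1/8*(-4) = 1/2 ≈ 0.50000)
B = -1 (B = 1/(-1) = -1)
Y(d) = d**2 + 3*d
m = -1 (m = -1*1/2*2 = -1/2*2 = -1)
m*Y(-1) = -(-1)*(3 - 1) = -(-1)*2 = -1*(-2) = 2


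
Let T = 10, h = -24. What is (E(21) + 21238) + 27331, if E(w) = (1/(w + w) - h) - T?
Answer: 2040487/42 ≈ 48583.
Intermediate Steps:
E(w) = 14 + 1/(2*w) (E(w) = (1/(w + w) - 1*(-24)) - 1*10 = (1/(2*w) + 24) - 10 = (24 + 1/(2*w)) - 10 = 14 + 1/(2*w))
(E(21) + 21238) + 27331 = ((14 + (½)/21) + 21238) + 27331 = ((14 + (½)*(1/21)) + 21238) + 27331 = ((14 + 1/42) + 21238) + 27331 = (589/42 + 21238) + 27331 = 892585/42 + 27331 = 2040487/42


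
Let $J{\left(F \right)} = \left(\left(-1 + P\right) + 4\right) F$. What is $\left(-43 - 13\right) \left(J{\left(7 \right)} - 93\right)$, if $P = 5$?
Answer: $2072$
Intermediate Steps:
$J{\left(F \right)} = 8 F$ ($J{\left(F \right)} = \left(\left(-1 + 5\right) + 4\right) F = \left(4 + 4\right) F = 8 F$)
$\left(-43 - 13\right) \left(J{\left(7 \right)} - 93\right) = \left(-43 - 13\right) \left(8 \cdot 7 - 93\right) = - 56 \left(56 - 93\right) = \left(-56\right) \left(-37\right) = 2072$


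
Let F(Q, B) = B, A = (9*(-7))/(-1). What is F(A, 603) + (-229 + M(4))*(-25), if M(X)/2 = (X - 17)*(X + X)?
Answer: 11528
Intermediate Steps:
A = 63 (A = -63*(-1) = 63)
M(X) = 4*X*(-17 + X) (M(X) = 2*((X - 17)*(X + X)) = 2*((-17 + X)*(2*X)) = 2*(2*X*(-17 + X)) = 4*X*(-17 + X))
F(A, 603) + (-229 + M(4))*(-25) = 603 + (-229 + 4*4*(-17 + 4))*(-25) = 603 + (-229 + 4*4*(-13))*(-25) = 603 + (-229 - 208)*(-25) = 603 - 437*(-25) = 603 + 10925 = 11528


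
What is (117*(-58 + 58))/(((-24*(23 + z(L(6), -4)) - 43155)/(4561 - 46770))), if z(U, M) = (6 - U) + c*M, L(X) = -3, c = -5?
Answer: 0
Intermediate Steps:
z(U, M) = 6 - U - 5*M (z(U, M) = (6 - U) - 5*M = 6 - U - 5*M)
(117*(-58 + 58))/(((-24*(23 + z(L(6), -4)) - 43155)/(4561 - 46770))) = (117*(-58 + 58))/(((-24*(23 + (6 - 1*(-3) - 5*(-4))) - 43155)/(4561 - 46770))) = (117*0)/(((-24*(23 + (6 + 3 + 20)) - 43155)/(-42209))) = 0/(((-24*(23 + 29) - 43155)*(-1/42209))) = 0/(((-24*52 - 43155)*(-1/42209))) = 0/(((-1248 - 43155)*(-1/42209))) = 0/((-44403*(-1/42209))) = 0/(44403/42209) = 0*(42209/44403) = 0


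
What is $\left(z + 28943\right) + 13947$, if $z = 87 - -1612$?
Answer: $44589$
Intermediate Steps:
$z = 1699$ ($z = 87 + 1612 = 1699$)
$\left(z + 28943\right) + 13947 = \left(1699 + 28943\right) + 13947 = 30642 + 13947 = 44589$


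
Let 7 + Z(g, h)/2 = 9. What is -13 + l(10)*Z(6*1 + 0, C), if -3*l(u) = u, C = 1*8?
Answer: -79/3 ≈ -26.333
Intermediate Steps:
C = 8
l(u) = -u/3
Z(g, h) = 4 (Z(g, h) = -14 + 2*9 = -14 + 18 = 4)
-13 + l(10)*Z(6*1 + 0, C) = -13 - ⅓*10*4 = -13 - 10/3*4 = -13 - 40/3 = -79/3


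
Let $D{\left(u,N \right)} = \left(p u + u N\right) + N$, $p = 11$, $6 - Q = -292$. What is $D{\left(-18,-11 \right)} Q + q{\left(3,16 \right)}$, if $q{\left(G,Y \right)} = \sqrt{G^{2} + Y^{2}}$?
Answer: $-3278 + \sqrt{265} \approx -3261.7$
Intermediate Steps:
$Q = 298$ ($Q = 6 - -292 = 6 + 292 = 298$)
$D{\left(u,N \right)} = N + 11 u + N u$ ($D{\left(u,N \right)} = \left(11 u + u N\right) + N = \left(11 u + N u\right) + N = N + 11 u + N u$)
$D{\left(-18,-11 \right)} Q + q{\left(3,16 \right)} = \left(-11 + 11 \left(-18\right) - -198\right) 298 + \sqrt{3^{2} + 16^{2}} = \left(-11 - 198 + 198\right) 298 + \sqrt{9 + 256} = \left(-11\right) 298 + \sqrt{265} = -3278 + \sqrt{265}$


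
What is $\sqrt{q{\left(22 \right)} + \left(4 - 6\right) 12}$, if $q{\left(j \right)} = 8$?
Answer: $4 i \approx 4.0 i$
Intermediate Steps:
$\sqrt{q{\left(22 \right)} + \left(4 - 6\right) 12} = \sqrt{8 + \left(4 - 6\right) 12} = \sqrt{8 - 24} = \sqrt{-16} = 4 i$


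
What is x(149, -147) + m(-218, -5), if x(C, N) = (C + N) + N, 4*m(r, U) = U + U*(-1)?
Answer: -145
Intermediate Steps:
m(r, U) = 0 (m(r, U) = (U + U*(-1))/4 = (U - U)/4 = (1/4)*0 = 0)
x(C, N) = C + 2*N
x(149, -147) + m(-218, -5) = (149 + 2*(-147)) + 0 = (149 - 294) + 0 = -145 + 0 = -145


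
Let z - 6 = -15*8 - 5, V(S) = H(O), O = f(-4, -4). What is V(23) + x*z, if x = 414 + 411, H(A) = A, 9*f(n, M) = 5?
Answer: -883570/9 ≈ -98175.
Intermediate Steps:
f(n, M) = 5/9 (f(n, M) = (⅑)*5 = 5/9)
O = 5/9 ≈ 0.55556
V(S) = 5/9
z = -119 (z = 6 + (-15*8 - 5) = 6 + (-120 - 5) = 6 - 125 = -119)
x = 825
V(23) + x*z = 5/9 + 825*(-119) = 5/9 - 98175 = -883570/9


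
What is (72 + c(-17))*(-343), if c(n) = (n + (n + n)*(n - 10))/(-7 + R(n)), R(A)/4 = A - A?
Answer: 19453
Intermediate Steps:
R(A) = 0 (R(A) = 4*(A - A) = 4*0 = 0)
c(n) = -n/7 - 2*n*(-10 + n)/7 (c(n) = (n + (n + n)*(n - 10))/(-7 + 0) = (n + (2*n)*(-10 + n))/(-7) = (n + 2*n*(-10 + n))*(-1/7) = -n/7 - 2*n*(-10 + n)/7)
(72 + c(-17))*(-343) = (72 + (1/7)*(-17)*(19 - 2*(-17)))*(-343) = (72 + (1/7)*(-17)*(19 + 34))*(-343) = (72 + (1/7)*(-17)*53)*(-343) = (72 - 901/7)*(-343) = -397/7*(-343) = 19453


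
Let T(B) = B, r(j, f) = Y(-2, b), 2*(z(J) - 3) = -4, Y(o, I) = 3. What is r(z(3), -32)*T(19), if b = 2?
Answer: 57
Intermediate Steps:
z(J) = 1 (z(J) = 3 + (1/2)*(-4) = 3 - 2 = 1)
r(j, f) = 3
r(z(3), -32)*T(19) = 3*19 = 57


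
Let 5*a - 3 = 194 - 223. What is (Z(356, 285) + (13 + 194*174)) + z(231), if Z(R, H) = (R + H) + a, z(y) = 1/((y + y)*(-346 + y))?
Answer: 1827927023/53130 ≈ 34405.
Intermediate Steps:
a = -26/5 (a = ⅗ + (194 - 223)/5 = ⅗ + (⅕)*(-29) = ⅗ - 29/5 = -26/5 ≈ -5.2000)
z(y) = 1/(2*y*(-346 + y)) (z(y) = 1/((2*y)*(-346 + y)) = 1/(2*y*(-346 + y)))
Z(R, H) = -26/5 + H + R (Z(R, H) = (R + H) - 26/5 = (H + R) - 26/5 = -26/5 + H + R)
(Z(356, 285) + (13 + 194*174)) + z(231) = ((-26/5 + 285 + 356) + (13 + 194*174)) + (½)/(231*(-346 + 231)) = (3179/5 + (13 + 33756)) + (½)*(1/231)/(-115) = (3179/5 + 33769) + (½)*(1/231)*(-1/115) = 172024/5 - 1/53130 = 1827927023/53130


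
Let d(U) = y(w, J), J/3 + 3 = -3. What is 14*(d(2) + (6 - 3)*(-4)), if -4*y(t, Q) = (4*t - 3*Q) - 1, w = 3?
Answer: -791/2 ≈ -395.50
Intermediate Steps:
J = -18 (J = -9 + 3*(-3) = -9 - 9 = -18)
y(t, Q) = ¼ - t + 3*Q/4 (y(t, Q) = -((4*t - 3*Q) - 1)/4 = -((-3*Q + 4*t) - 1)/4 = -(-1 - 3*Q + 4*t)/4 = ¼ - t + 3*Q/4)
d(U) = -65/4 (d(U) = ¼ - 1*3 + (¾)*(-18) = ¼ - 3 - 27/2 = -65/4)
14*(d(2) + (6 - 3)*(-4)) = 14*(-65/4 + (6 - 3)*(-4)) = 14*(-65/4 + 3*(-4)) = 14*(-65/4 - 12) = 14*(-113/4) = -791/2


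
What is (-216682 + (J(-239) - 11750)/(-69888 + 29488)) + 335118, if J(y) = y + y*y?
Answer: 1196192317/10100 ≈ 1.1843e+5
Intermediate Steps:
J(y) = y + y²
(-216682 + (J(-239) - 11750)/(-69888 + 29488)) + 335118 = (-216682 + (-239*(1 - 239) - 11750)/(-69888 + 29488)) + 335118 = (-216682 + (-239*(-238) - 11750)/(-40400)) + 335118 = (-216682 + (56882 - 11750)*(-1/40400)) + 335118 = (-216682 + 45132*(-1/40400)) + 335118 = (-216682 - 11283/10100) + 335118 = -2188499483/10100 + 335118 = 1196192317/10100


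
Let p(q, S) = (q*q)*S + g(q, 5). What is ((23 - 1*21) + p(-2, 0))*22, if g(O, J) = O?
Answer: 0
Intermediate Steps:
p(q, S) = q + S*q**2 (p(q, S) = (q*q)*S + q = q**2*S + q = S*q**2 + q = q + S*q**2)
((23 - 1*21) + p(-2, 0))*22 = ((23 - 1*21) - 2*(1 + 0*(-2)))*22 = ((23 - 21) - 2*(1 + 0))*22 = (2 - 2*1)*22 = (2 - 2)*22 = 0*22 = 0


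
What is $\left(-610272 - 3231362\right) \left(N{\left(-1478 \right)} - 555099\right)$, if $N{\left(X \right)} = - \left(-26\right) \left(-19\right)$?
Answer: $2134384958962$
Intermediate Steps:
$N{\left(X \right)} = -494$ ($N{\left(X \right)} = \left(-1\right) 494 = -494$)
$\left(-610272 - 3231362\right) \left(N{\left(-1478 \right)} - 555099\right) = \left(-610272 - 3231362\right) \left(-494 - 555099\right) = \left(-3841634\right) \left(-555593\right) = 2134384958962$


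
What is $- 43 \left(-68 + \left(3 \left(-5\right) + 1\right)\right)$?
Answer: $3526$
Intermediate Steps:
$- 43 \left(-68 + \left(3 \left(-5\right) + 1\right)\right) = - 43 \left(-68 + \left(-15 + 1\right)\right) = - 43 \left(-68 - 14\right) = \left(-43\right) \left(-82\right) = 3526$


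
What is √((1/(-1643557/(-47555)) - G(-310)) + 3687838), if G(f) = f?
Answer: √9962719077516277987/1643557 ≈ 1920.5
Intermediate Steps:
√((1/(-1643557/(-47555)) - G(-310)) + 3687838) = √((1/(-1643557/(-47555)) - 1*(-310)) + 3687838) = √((1/(-1643557*(-1/47555)) + 310) + 3687838) = √((1/(1643557/47555) + 310) + 3687838) = √((47555/1643557 + 310) + 3687838) = √(509550225/1643557 + 3687838) = √(6061681509991/1643557) = √9962719077516277987/1643557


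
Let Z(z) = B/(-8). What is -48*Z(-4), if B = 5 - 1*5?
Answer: 0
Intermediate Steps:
B = 0 (B = 5 - 5 = 0)
Z(z) = 0 (Z(z) = 0/(-8) = 0*(-⅛) = 0)
-48*Z(-4) = -48*0 = 0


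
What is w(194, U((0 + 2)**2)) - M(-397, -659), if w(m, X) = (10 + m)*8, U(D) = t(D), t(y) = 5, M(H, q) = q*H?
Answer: -259991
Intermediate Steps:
M(H, q) = H*q
U(D) = 5
w(m, X) = 80 + 8*m
w(194, U((0 + 2)**2)) - M(-397, -659) = (80 + 8*194) - (-397)*(-659) = (80 + 1552) - 1*261623 = 1632 - 261623 = -259991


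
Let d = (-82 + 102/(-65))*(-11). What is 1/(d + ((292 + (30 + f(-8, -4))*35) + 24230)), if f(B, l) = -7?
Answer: 65/1706007 ≈ 3.8101e-5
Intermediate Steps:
d = 59752/65 (d = (-82 + 102*(-1/65))*(-11) = (-82 - 102/65)*(-11) = -5432/65*(-11) = 59752/65 ≈ 919.26)
1/(d + ((292 + (30 + f(-8, -4))*35) + 24230)) = 1/(59752/65 + ((292 + (30 - 7)*35) + 24230)) = 1/(59752/65 + ((292 + 23*35) + 24230)) = 1/(59752/65 + ((292 + 805) + 24230)) = 1/(59752/65 + (1097 + 24230)) = 1/(59752/65 + 25327) = 1/(1706007/65) = 65/1706007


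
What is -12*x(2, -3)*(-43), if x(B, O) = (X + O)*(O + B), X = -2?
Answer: 2580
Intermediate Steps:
x(B, O) = (-2 + O)*(B + O) (x(B, O) = (-2 + O)*(O + B) = (-2 + O)*(B + O))
-12*x(2, -3)*(-43) = -12*((-3)² - 2*2 - 2*(-3) + 2*(-3))*(-43) = -12*(9 - 4 + 6 - 6)*(-43) = -12*5*(-43) = -60*(-43) = 2580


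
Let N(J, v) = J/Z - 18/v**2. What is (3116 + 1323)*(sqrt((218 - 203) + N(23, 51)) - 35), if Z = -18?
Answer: -155365 + 4439*sqrt(142694)/102 ≈ -1.3893e+5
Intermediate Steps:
N(J, v) = -18/v**2 - J/18 (N(J, v) = J/(-18) - 18/v**2 = J*(-1/18) - 18/v**2 = -J/18 - 18/v**2 = -18/v**2 - J/18)
(3116 + 1323)*(sqrt((218 - 203) + N(23, 51)) - 35) = (3116 + 1323)*(sqrt((218 - 203) + (-18/51**2 - 1/18*23)) - 35) = 4439*(sqrt(15 + (-18*1/2601 - 23/18)) - 35) = 4439*(sqrt(15 + (-2/289 - 23/18)) - 35) = 4439*(sqrt(15 - 6683/5202) - 35) = 4439*(sqrt(71347/5202) - 35) = 4439*(sqrt(142694)/102 - 35) = 4439*(-35 + sqrt(142694)/102) = -155365 + 4439*sqrt(142694)/102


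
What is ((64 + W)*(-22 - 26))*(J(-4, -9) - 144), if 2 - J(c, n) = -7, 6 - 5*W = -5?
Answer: 428976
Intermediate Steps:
W = 11/5 (W = 6/5 - ⅕*(-5) = 6/5 + 1 = 11/5 ≈ 2.2000)
J(c, n) = 9 (J(c, n) = 2 - 1*(-7) = 2 + 7 = 9)
((64 + W)*(-22 - 26))*(J(-4, -9) - 144) = ((64 + 11/5)*(-22 - 26))*(9 - 144) = ((331/5)*(-48))*(-135) = -15888/5*(-135) = 428976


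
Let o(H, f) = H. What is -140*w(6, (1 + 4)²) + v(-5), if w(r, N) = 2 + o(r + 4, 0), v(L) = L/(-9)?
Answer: -15115/9 ≈ -1679.4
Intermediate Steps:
v(L) = -L/9 (v(L) = L*(-⅑) = -L/9)
w(r, N) = 6 + r (w(r, N) = 2 + (r + 4) = 2 + (4 + r) = 6 + r)
-140*w(6, (1 + 4)²) + v(-5) = -140*(6 + 6) - ⅑*(-5) = -140*12 + 5/9 = -1680 + 5/9 = -15115/9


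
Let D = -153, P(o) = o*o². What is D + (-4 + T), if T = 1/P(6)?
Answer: -33911/216 ≈ -157.00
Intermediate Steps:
P(o) = o³
T = 1/216 (T = 1/(6³) = 1/216 ≈ 0.0046296)
D + (-4 + T) = -153 + (-4 + 1/216) = -153 - 863/216 = -33911/216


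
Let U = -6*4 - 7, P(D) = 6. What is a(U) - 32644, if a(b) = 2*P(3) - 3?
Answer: -32635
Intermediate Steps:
U = -31 (U = -24 - 7 = -31)
a(b) = 9 (a(b) = 2*6 - 3 = 12 - 3 = 9)
a(U) - 32644 = 9 - 32644 = -32635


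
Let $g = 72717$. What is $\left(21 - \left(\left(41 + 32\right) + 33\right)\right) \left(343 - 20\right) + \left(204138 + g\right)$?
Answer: $249400$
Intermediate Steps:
$\left(21 - \left(\left(41 + 32\right) + 33\right)\right) \left(343 - 20\right) + \left(204138 + g\right) = \left(21 - \left(\left(41 + 32\right) + 33\right)\right) \left(343 - 20\right) + \left(204138 + 72717\right) = \left(21 - \left(73 + 33\right)\right) 323 + 276855 = \left(21 - 106\right) 323 + 276855 = \left(-85\right) 323 + 276855 = -27455 + 276855 = 249400$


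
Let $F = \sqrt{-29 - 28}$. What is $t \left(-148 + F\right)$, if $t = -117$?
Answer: $17316 - 117 i \sqrt{57} \approx 17316.0 - 883.33 i$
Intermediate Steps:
$F = i \sqrt{57}$ ($F = \sqrt{-57} = i \sqrt{57} \approx 7.5498 i$)
$t \left(-148 + F\right) = - 117 \left(-148 + i \sqrt{57}\right) = 17316 - 117 i \sqrt{57}$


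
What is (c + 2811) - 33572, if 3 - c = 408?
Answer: -31166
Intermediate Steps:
c = -405 (c = 3 - 1*408 = 3 - 408 = -405)
(c + 2811) - 33572 = (-405 + 2811) - 33572 = 2406 - 33572 = -31166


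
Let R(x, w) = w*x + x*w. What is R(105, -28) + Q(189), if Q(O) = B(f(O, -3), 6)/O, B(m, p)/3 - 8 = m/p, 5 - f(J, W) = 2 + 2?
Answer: -317513/54 ≈ -5879.9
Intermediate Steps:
f(J, W) = 1 (f(J, W) = 5 - (2 + 2) = 5 - 1*4 = 5 - 4 = 1)
B(m, p) = 24 + 3*m/p (B(m, p) = 24 + 3*(m/p) = 24 + 3*m/p)
Q(O) = 49/(2*O) (Q(O) = (24 + 3*1/6)/O = (24 + 3*1*(⅙))/O = (24 + ½)/O = 49/(2*O))
R(x, w) = 2*w*x (R(x, w) = w*x + w*x = 2*w*x)
R(105, -28) + Q(189) = 2*(-28)*105 + (49/2)/189 = -5880 + (49/2)*(1/189) = -5880 + 7/54 = -317513/54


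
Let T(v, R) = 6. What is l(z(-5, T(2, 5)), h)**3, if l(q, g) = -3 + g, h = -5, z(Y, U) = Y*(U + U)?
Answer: -512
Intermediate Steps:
z(Y, U) = 2*U*Y (z(Y, U) = Y*(2*U) = 2*U*Y)
l(z(-5, T(2, 5)), h)**3 = (-3 - 5)**3 = (-8)**3 = -512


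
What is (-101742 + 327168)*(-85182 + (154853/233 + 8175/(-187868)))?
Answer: -416993291147366427/21886622 ≈ -1.9052e+10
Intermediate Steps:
(-101742 + 327168)*(-85182 + (154853/233 + 8175/(-187868))) = 225426*(-85182 + (154853*(1/233) + 8175*(-1/187868))) = 225426*(-85182 + (154853/233 - 8175/187868)) = 225426*(-85182 + 29090018629/43773244) = 225426*(-3699602451779/43773244) = -416993291147366427/21886622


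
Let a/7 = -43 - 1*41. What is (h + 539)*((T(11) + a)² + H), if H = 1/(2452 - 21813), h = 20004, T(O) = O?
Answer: 132416857593824/19361 ≈ 6.8394e+9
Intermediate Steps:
a = -588 (a = 7*(-43 - 1*41) = 7*(-43 - 41) = 7*(-84) = -588)
H = -1/19361 (H = 1/(-19361) = -1/19361 ≈ -5.1650e-5)
(h + 539)*((T(11) + a)² + H) = (20004 + 539)*((11 - 588)² - 1/19361) = 20543*((-577)² - 1/19361) = 20543*(332929 - 1/19361) = 20543*(6445838368/19361) = 132416857593824/19361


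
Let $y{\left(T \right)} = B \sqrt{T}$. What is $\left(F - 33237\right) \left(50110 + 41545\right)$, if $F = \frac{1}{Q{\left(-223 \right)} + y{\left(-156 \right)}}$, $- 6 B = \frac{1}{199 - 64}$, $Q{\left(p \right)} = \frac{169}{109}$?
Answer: $- \frac{365958091456687035}{120132856} + \frac{147008662425 i \sqrt{39}}{1561727128} \approx -3.0463 \cdot 10^{9} + 587.85 i$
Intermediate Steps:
$Q{\left(p \right)} = \frac{169}{109}$ ($Q{\left(p \right)} = 169 \cdot \frac{1}{109} = \frac{169}{109}$)
$B = - \frac{1}{810}$ ($B = - \frac{1}{6 \left(199 - 64\right)} = - \frac{1}{6 \cdot 135} = \left(- \frac{1}{6}\right) \frac{1}{135} = - \frac{1}{810} \approx -0.0012346$)
$y{\left(T \right)} = - \frac{\sqrt{T}}{810}$
$F = \frac{1}{\frac{169}{109} - \frac{i \sqrt{39}}{405}}$ ($F = \frac{1}{\frac{169}{109} - \frac{\sqrt{-156}}{810}} = \frac{1}{\frac{169}{109} - \frac{2 i \sqrt{39}}{810}} = \frac{1}{\frac{169}{109} - \frac{i \sqrt{39}}{405}} \approx 0.64491 + 0.006414 i$)
$\left(F - 33237\right) \left(50110 + 41545\right) = \left(\left(\frac{77474475}{120132856} + \frac{1603935 i \sqrt{39}}{1561727128}\right) - 33237\right) \left(50110 + 41545\right) = \left(- \frac{3992778260397}{120132856} + \frac{1603935 i \sqrt{39}}{1561727128}\right) 91655 = - \frac{365958091456687035}{120132856} + \frac{147008662425 i \sqrt{39}}{1561727128}$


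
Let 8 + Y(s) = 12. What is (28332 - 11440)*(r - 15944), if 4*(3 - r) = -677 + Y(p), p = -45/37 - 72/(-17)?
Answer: -266433293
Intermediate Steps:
p = 1899/629 (p = -45*1/37 - 72*(-1/17) = -45/37 + 72/17 = 1899/629 ≈ 3.0191)
Y(s) = 4 (Y(s) = -8 + 12 = 4)
r = 685/4 (r = 3 - (-677 + 4)/4 = 3 - ¼*(-673) = 3 + 673/4 = 685/4 ≈ 171.25)
(28332 - 11440)*(r - 15944) = (28332 - 11440)*(685/4 - 15944) = 16892*(-63091/4) = -266433293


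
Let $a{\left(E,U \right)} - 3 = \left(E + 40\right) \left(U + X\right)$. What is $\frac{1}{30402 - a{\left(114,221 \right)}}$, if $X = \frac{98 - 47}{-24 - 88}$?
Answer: $- \frac{8}{28519} \approx -0.00028051$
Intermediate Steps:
$X = - \frac{51}{112}$ ($X = \frac{51}{-112} = 51 \left(- \frac{1}{112}\right) = - \frac{51}{112} \approx -0.45536$)
$a{\left(E,U \right)} = 3 + \left(40 + E\right) \left(- \frac{51}{112} + U\right)$ ($a{\left(E,U \right)} = 3 + \left(E + 40\right) \left(U - \frac{51}{112}\right) = 3 + \left(40 + E\right) \left(- \frac{51}{112} + U\right)$)
$\frac{1}{30402 - a{\left(114,221 \right)}} = \frac{1}{30402 - \left(- \frac{213}{14} + 40 \cdot 221 - \frac{2907}{56} + 114 \cdot 221\right)} = \frac{1}{30402 - \left(- \frac{213}{14} + 8840 - \frac{2907}{56} + 25194\right)} = \frac{1}{30402 - \frac{271735}{8}} = \frac{1}{- \frac{28519}{8}} = - \frac{8}{28519}$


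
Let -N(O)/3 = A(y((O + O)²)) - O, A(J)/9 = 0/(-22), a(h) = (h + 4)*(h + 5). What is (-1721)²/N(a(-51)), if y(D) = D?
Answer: 2961841/6486 ≈ 456.65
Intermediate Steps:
a(h) = (4 + h)*(5 + h)
A(J) = 0 (A(J) = 9*(0/(-22)) = 9*(0*(-1/22)) = 9*0 = 0)
N(O) = 3*O (N(O) = -3*(0 - O) = -(-3)*O = 3*O)
(-1721)²/N(a(-51)) = (-1721)²/((3*(20 + (-51)² + 9*(-51)))) = 2961841/((3*(20 + 2601 - 459))) = 2961841/((3*2162)) = 2961841/6486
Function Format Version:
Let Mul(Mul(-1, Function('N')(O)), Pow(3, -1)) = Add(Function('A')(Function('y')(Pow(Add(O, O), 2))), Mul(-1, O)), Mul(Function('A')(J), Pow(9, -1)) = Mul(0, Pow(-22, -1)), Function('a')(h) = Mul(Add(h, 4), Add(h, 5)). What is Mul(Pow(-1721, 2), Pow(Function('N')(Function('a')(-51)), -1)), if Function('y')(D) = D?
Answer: Rational(2961841, 6486) ≈ 456.65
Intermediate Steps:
Function('a')(h) = Mul(Add(4, h), Add(5, h))
Function('A')(J) = 0 (Function('A')(J) = Mul(9, Mul(0, Pow(-22, -1))) = Mul(9, Mul(0, Rational(-1, 22))) = Mul(9, 0) = 0)
Function('N')(O) = Mul(3, O) (Function('N')(O) = Mul(-3, Add(0, Mul(-1, O))) = Mul(-3, Mul(-1, O)) = Mul(3, O))
Mul(Pow(-1721, 2), Pow(Function('N')(Function('a')(-51)), -1)) = Mul(Pow(-1721, 2), Pow(Mul(3, Add(20, Pow(-51, 2), Mul(9, -51))), -1)) = Mul(2961841, Pow(Mul(3, Add(20, 2601, -459)), -1)) = Mul(2961841, Pow(Mul(3, 2162), -1)) = Mul(2961841, Pow(6486, -1)) = Mul(2961841, Rational(1, 6486)) = Rational(2961841, 6486)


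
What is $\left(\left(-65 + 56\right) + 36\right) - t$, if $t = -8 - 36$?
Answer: $71$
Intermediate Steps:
$t = -44$ ($t = -8 - 36 = -44$)
$\left(\left(-65 + 56\right) + 36\right) - t = \left(\left(-65 + 56\right) + 36\right) - -44 = \left(-9 + 36\right) + 44 = 27 + 44 = 71$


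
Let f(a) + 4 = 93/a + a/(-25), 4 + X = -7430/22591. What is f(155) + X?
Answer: -1573338/112955 ≈ -13.929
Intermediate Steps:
X = -97794/22591 (X = -4 - 7430/22591 = -97794/22591 ≈ -4.3289)
f(a) = -4 + 93/a - a/25 (f(a) = -4 + (93/a + a/(-25)) = -4 + (93/a + a*(-1/25)) = -4 + (93/a - a/25) = -4 + 93/a - a/25)
f(155) + X = (-4 + 93/155 - 1/25*155) - 97794/22591 = (-4 + 93*(1/155) - 31/5) - 97794/22591 = (-4 + ⅗ - 31/5) - 97794/22591 = -48/5 - 97794/22591 = -1573338/112955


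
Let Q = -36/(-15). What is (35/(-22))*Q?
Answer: -42/11 ≈ -3.8182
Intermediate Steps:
Q = 12/5 (Q = -36*(-1/15) = 12/5 ≈ 2.4000)
(35/(-22))*Q = (35/(-22))*(12/5) = -1/22*35*(12/5) = -35/22*12/5 = -42/11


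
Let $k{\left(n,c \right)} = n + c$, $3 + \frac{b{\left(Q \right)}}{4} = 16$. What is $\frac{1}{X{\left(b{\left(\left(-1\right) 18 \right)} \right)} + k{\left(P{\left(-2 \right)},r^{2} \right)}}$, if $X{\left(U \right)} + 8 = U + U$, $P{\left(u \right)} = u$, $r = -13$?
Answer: $\frac{1}{263} \approx 0.0038023$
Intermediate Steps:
$b{\left(Q \right)} = 52$ ($b{\left(Q \right)} = -12 + 4 \cdot 16 = -12 + 64 = 52$)
$X{\left(U \right)} = -8 + 2 U$ ($X{\left(U \right)} = -8 + \left(U + U\right) = -8 + 2 U$)
$k{\left(n,c \right)} = c + n$
$\frac{1}{X{\left(b{\left(\left(-1\right) 18 \right)} \right)} + k{\left(P{\left(-2 \right)},r^{2} \right)}} = \frac{1}{\left(-8 + 2 \cdot 52\right) - \left(2 - \left(-13\right)^{2}\right)} = \frac{1}{\left(-8 + 104\right) + \left(169 - 2\right)} = \frac{1}{96 + 167} = \frac{1}{263}$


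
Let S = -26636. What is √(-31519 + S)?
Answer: I*√58155 ≈ 241.15*I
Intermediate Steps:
√(-31519 + S) = √(-31519 - 26636) = √(-58155) = I*√58155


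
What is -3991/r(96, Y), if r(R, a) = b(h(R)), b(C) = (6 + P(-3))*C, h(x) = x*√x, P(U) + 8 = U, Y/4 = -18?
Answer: 3991*√6/11520 ≈ 0.84860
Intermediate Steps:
Y = -72 (Y = 4*(-18) = -72)
P(U) = -8 + U
h(x) = x^(3/2)
b(C) = -5*C (b(C) = (6 + (-8 - 3))*C = (6 - 11)*C = -5*C)
r(R, a) = -5*R^(3/2)
-3991/r(96, Y) = -3991*(-√6/11520) = -(-3991)*√6/11520 = 3991*√6/11520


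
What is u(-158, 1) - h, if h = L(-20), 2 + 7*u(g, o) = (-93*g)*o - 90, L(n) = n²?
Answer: 1686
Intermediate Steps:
u(g, o) = -92/7 - 93*g*o/7 (u(g, o) = -2/7 + ((-93*g)*o - 90)/7 = -2/7 + (-93*g*o - 90)/7 = -2/7 + (-90 - 93*g*o)/7 = -2/7 + (-90/7 - 93*g*o/7) = -92/7 - 93*g*o/7)
h = 400 (h = (-20)² = 400)
u(-158, 1) - h = (-92/7 - 93/7*(-158)*1) - 1*400 = (-92/7 + 14694/7) - 400 = 2086 - 400 = 1686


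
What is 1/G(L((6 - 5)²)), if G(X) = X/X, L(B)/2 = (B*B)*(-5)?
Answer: 1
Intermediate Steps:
L(B) = -10*B² (L(B) = 2*((B*B)*(-5)) = 2*(B²*(-5)) = 2*(-5*B²) = -10*B²)
G(X) = 1
1/G(L((6 - 5)²)) = 1/1 = 1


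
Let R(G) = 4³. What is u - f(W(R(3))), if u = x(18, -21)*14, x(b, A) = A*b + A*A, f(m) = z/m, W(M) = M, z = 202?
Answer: 28123/32 ≈ 878.84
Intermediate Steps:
R(G) = 64
f(m) = 202/m
x(b, A) = A² + A*b (x(b, A) = A*b + A² = A² + A*b)
u = 882 (u = -21*(-21 + 18)*14 = -21*(-3)*14 = 63*14 = 882)
u - f(W(R(3))) = 882 - 202/64 = 882 - 1*101/32 = 882 - 101/32 = 28123/32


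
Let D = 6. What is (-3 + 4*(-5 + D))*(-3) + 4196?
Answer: 4193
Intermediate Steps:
(-3 + 4*(-5 + D))*(-3) + 4196 = (-3 + 4*(-5 + 6))*(-3) + 4196 = (-3 + 4*1)*(-3) + 4196 = (-3 + 4)*(-3) + 4196 = 1*(-3) + 4196 = -3 + 4196 = 4193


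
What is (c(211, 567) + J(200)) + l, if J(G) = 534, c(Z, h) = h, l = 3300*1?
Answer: 4401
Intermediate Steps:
l = 3300
(c(211, 567) + J(200)) + l = (567 + 534) + 3300 = 1101 + 3300 = 4401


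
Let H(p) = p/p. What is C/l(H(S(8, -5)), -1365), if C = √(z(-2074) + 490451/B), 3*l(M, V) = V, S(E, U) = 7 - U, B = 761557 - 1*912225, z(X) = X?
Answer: -I*√11788862584961/34276970 ≈ -0.10017*I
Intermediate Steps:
B = -150668 (B = 761557 - 912225 = -150668)
H(p) = 1
l(M, V) = V/3
C = I*√11788862584961/75334 (C = √(-2074 + 490451/(-150668)) = √(-2074 + 490451*(-1/150668)) = √(-2074 - 490451/150668) = √(-312975883/150668) = I*√11788862584961/75334 ≈ 45.577*I)
C/l(H(S(8, -5)), -1365) = (I*√11788862584961/75334)/(((⅓)*(-1365))) = (I*√11788862584961/75334)/(-455) = (I*√11788862584961/75334)*(-1/455) = -I*√11788862584961/34276970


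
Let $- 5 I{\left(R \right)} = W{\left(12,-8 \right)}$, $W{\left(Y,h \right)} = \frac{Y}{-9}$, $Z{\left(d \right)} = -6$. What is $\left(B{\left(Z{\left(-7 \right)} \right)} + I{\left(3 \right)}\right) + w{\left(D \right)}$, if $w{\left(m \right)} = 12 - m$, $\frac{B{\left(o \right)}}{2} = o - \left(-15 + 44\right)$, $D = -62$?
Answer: $\frac{64}{15} \approx 4.2667$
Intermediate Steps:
$W{\left(Y,h \right)} = - \frac{Y}{9}$ ($W{\left(Y,h \right)} = Y \left(- \frac{1}{9}\right) = - \frac{Y}{9}$)
$B{\left(o \right)} = -58 + 2 o$ ($B{\left(o \right)} = 2 \left(o - \left(-15 + 44\right)\right) = 2 \left(o - 29\right) = 2 \left(-29 + o\right) = -58 + 2 o$)
$I{\left(R \right)} = \frac{4}{15}$ ($I{\left(R \right)} = - \frac{\left(- \frac{1}{9}\right) 12}{5} = \left(- \frac{1}{5}\right) \left(- \frac{4}{3}\right) = \frac{4}{15}$)
$\left(B{\left(Z{\left(-7 \right)} \right)} + I{\left(3 \right)}\right) + w{\left(D \right)} = \left(\left(-58 + 2 \left(-6\right)\right) + \frac{4}{15}\right) + \left(12 - -62\right) = \left(\left(-58 - 12\right) + \frac{4}{15}\right) + \left(12 + 62\right) = \left(-70 + \frac{4}{15}\right) + 74 = - \frac{1046}{15} + 74 = \frac{64}{15}$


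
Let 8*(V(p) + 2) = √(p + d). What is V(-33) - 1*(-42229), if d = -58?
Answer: 42227 + I*√91/8 ≈ 42227.0 + 1.1924*I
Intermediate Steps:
V(p) = -2 + √(-58 + p)/8 (V(p) = -2 + √(p - 58)/8 = -2 + √(-58 + p)/8)
V(-33) - 1*(-42229) = (-2 + √(-58 - 33)/8) - 1*(-42229) = (-2 + √(-91)/8) + 42229 = (-2 + (I*√91)/8) + 42229 = (-2 + I*√91/8) + 42229 = 42227 + I*√91/8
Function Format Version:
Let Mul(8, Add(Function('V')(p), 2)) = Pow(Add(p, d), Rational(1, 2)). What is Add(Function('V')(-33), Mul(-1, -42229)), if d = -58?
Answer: Add(42227, Mul(Rational(1, 8), I, Pow(91, Rational(1, 2)))) ≈ Add(42227., Mul(1.1924, I))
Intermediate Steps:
Function('V')(p) = Add(-2, Mul(Rational(1, 8), Pow(Add(-58, p), Rational(1, 2)))) (Function('V')(p) = Add(-2, Mul(Rational(1, 8), Pow(Add(p, -58), Rational(1, 2)))) = Add(-2, Mul(Rational(1, 8), Pow(Add(-58, p), Rational(1, 2)))))
Add(Function('V')(-33), Mul(-1, -42229)) = Add(Add(-2, Mul(Rational(1, 8), Pow(Add(-58, -33), Rational(1, 2)))), Mul(-1, -42229)) = Add(Add(-2, Mul(Rational(1, 8), Pow(-91, Rational(1, 2)))), 42229) = Add(Add(-2, Mul(Rational(1, 8), Mul(I, Pow(91, Rational(1, 2))))), 42229) = Add(Add(-2, Mul(Rational(1, 8), I, Pow(91, Rational(1, 2)))), 42229) = Add(42227, Mul(Rational(1, 8), I, Pow(91, Rational(1, 2))))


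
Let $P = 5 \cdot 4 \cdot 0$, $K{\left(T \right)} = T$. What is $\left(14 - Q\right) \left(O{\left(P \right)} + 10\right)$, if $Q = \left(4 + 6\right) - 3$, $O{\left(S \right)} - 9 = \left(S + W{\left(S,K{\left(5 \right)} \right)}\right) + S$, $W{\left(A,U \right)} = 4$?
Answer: $161$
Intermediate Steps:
$P = 0$ ($P = 20 \cdot 0 = 0$)
$O{\left(S \right)} = 13 + 2 S$ ($O{\left(S \right)} = 9 + \left(\left(S + 4\right) + S\right) = 9 + \left(\left(4 + S\right) + S\right) = 9 + \left(4 + 2 S\right) = 13 + 2 S$)
$Q = 7$ ($Q = 10 - 3 = 7$)
$\left(14 - Q\right) \left(O{\left(P \right)} + 10\right) = \left(14 - 7\right) \left(\left(13 + 2 \cdot 0\right) + 10\right) = \left(14 - 7\right) \left(\left(13 + 0\right) + 10\right) = 7 \left(13 + 10\right) = 7 \cdot 23 = 161$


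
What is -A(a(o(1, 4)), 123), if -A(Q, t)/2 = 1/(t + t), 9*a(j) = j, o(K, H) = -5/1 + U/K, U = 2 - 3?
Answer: 1/123 ≈ 0.0081301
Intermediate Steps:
U = -1
o(K, H) = -5 - 1/K (o(K, H) = -5/1 - 1/K = -5*1 - 1/K = -5 - 1/K)
a(j) = j/9
A(Q, t) = -1/t (A(Q, t) = -2/(t + t) = -2*1/(2*t) = -1/t)
-A(a(o(1, 4)), 123) = -(-1)/123 = -1*(-1/123) = 1/123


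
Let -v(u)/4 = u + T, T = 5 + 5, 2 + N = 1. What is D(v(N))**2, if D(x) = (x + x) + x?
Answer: 11664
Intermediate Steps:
N = -1 (N = -2 + 1 = -1)
T = 10
v(u) = -40 - 4*u (v(u) = -4*(u + 10) = -4*(10 + u) = -40 - 4*u)
D(x) = 3*x (D(x) = 2*x + x = 3*x)
D(v(N))**2 = (3*(-40 - 4*(-1)))**2 = (3*(-40 + 4))**2 = (3*(-36))**2 = (-108)**2 = 11664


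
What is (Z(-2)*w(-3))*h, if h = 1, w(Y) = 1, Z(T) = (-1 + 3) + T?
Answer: 0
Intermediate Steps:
Z(T) = 2 + T
(Z(-2)*w(-3))*h = ((2 - 2)*1)*1 = (0*1)*1 = 0*1 = 0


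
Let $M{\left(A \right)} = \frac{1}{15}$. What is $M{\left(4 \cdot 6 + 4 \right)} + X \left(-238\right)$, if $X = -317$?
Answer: $\frac{1131691}{15} \approx 75446.0$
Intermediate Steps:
$M{\left(A \right)} = \frac{1}{15}$
$M{\left(4 \cdot 6 + 4 \right)} + X \left(-238\right) = \frac{1}{15} - -75446 = \frac{1}{15} + 75446 = \frac{1131691}{15}$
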